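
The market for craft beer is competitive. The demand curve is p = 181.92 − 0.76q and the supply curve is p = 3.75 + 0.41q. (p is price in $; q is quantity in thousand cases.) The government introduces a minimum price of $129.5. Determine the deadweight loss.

Competitive equilibrium: 181.92 − 0.76q = 3.75 + 0.41q → q* = 152.2821, p* = 66.1856.
At the floor p = 129.5, quantity demanded = (181.92 − 129.5)/0.76 = 68.9737.
Sellers' marginal cost at q' = 68.9737: 3.75 + 0.41·68.9737 = 32.0292.
Δq = 152.2821 − 68.9737 = 83.3084; wedge = 129.5 − 32.0292 = 97.4708.
Welfare loss = ½ × 83.3084 × 97.4708 = $4060.07 thousand.

$4060.07 thousand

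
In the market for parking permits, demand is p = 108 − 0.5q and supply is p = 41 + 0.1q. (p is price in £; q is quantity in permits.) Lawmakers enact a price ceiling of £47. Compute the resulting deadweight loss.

Competitive equilibrium: 108 − 0.5q = 41 + 0.1q → q* = 111.6667, p* = 52.1667.
At the ceiling p = 47, quantity supplied = (47 − 41)/0.1 = 60.
Willingness to pay at q' = 60: 108 − 0.5·60 = 78.
Δq = 111.6667 − 60 = 51.6667; wedge = 78 − 47 = 31.
Welfare loss = ½ × 51.6667 × 31 = £800.83.

£800.83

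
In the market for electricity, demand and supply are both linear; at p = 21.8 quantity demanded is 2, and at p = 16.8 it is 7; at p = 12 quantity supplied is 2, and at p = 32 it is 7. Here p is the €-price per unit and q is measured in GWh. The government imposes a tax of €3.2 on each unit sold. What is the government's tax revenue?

Demand slope = (16.8 − 21.8)/(7 − 2) = −1, so p = 23.8 − q.
Supply slope = (32 − 12)/(7 − 2) = 4, so p = 4 + 4q.
Competitive equilibrium: 23.8 − q = 4 + 4q → q* = 3.96, p* = 19.84.
With the tax, the buyer price exceeds the seller price by 3.2: (23.8 − q) − (4 + 4q) = 3.2 → q' = 3.32.
Tax revenue = 3.2 × 3.32 = €10.624.

€10.624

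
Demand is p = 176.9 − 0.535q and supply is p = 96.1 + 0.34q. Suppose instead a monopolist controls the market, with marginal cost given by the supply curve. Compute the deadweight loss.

537.10

Competitive equilibrium: 176.9 − 0.535q = 96.1 + 0.34q → q* = 92.3429, p* = 127.4966.
Marginal revenue: MR = 176.9 − 1.07q. Set MR = MC: 176.9 − 1.07q = 96.1 + 0.34q → q_m = 57.305.
Price p_m = 176.9 − 0.535·57.305 = 146.2418; MC(q_m) = 96.1 + 0.34·57.305 = 115.5837.
Competitive q* = 92.3429, so Δq = 35.0379; wedge = 146.2418 − 115.5837 = 30.6581.
Welfare loss = ½ × 35.0379 × 30.6581 = 537.10.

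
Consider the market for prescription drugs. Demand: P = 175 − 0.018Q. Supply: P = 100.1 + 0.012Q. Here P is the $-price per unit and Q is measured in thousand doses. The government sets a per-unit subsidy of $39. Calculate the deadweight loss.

$25350 thousand

Competitive equilibrium: 175 − 0.018Q = 100.1 + 0.012Q → Q* = 2496.6667, P* = 130.06.
The subsidy lowers effective supply by 39: P = 61.1 + 0.012Q.
New quantity: 175 − 0.018Q = 61.1 + 0.012Q → Q' = 3796.6667.
Overproduction ΔQ = 3796.6667 − 2496.6667 = 1300; wedge = subsidy = 39.
The triangle = ½ × 1300 × 39 = $25350 thousand.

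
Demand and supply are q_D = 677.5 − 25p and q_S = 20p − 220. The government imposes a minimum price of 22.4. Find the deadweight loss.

169.59

In inverse form: demand p = 27.1 − 0.04q, supply p = 11 + 0.05q.
Competitive equilibrium: 27.1 − 0.04q = 11 + 0.05q → q* = 178.8889, p* = 19.9444.
At the floor p = 22.4, quantity demanded = (27.1 − 22.4)/0.04 = 117.5.
Sellers' marginal cost at q' = 117.5: 11 + 0.05·117.5 = 16.875.
Δq = 178.8889 − 117.5 = 61.3889; wedge = 22.4 − 16.875 = 5.525.
DWL = ½ × 61.3889 × 5.525 = 169.59.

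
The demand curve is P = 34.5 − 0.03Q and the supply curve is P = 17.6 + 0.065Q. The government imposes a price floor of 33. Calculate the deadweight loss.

Competitive equilibrium: 34.5 − 0.03Q = 17.6 + 0.065Q → Q* = 177.8947, P* = 29.1632.
At the floor P = 33, quantity demanded = (34.5 − 33)/0.03 = 50.
Sellers' marginal cost at Q' = 50: 17.6 + 0.065·50 = 20.85.
ΔQ = 177.8947 − 50 = 127.8947; wedge = 33 − 20.85 = 12.15.
DWL = ½ × 127.8947 × 12.15 = 776.96.

776.96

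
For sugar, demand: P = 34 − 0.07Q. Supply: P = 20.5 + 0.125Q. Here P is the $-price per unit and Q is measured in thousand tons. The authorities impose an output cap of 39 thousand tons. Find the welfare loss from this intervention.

Competitive equilibrium: 34 − 0.07Q = 20.5 + 0.125Q → Q* = 69.2308, P* = 29.1538.
At Q = 39: demand price = 34 − 0.07·39 = 31.27; supply price = 20.5 + 0.125·39 = 25.375.
ΔQ = 69.2308 − 39 = 30.2308; wedge = 31.27 − 25.375 = 5.895.
Welfare loss = ½ × 30.2308 × 5.895 = $89.11 thousand.

$89.11 thousand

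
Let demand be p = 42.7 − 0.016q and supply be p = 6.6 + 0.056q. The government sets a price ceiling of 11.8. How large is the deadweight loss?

6008.33

Competitive equilibrium: 42.7 − 0.016q = 6.6 + 0.056q → q* = 501.388889, p* = 34.677778.
At the ceiling p = 11.8, quantity supplied = (11.8 − 6.6)/0.056 = 92.857143.
Willingness to pay at q' = 92.857143: 42.7 − 0.016·92.857143 = 41.214286.
Δq = 501.388889 − 92.857143 = 408.531746; wedge = 41.214286 − 11.8 = 29.414286.
The triangle = ½ × 408.531746 × 29.414286 = 6008.33.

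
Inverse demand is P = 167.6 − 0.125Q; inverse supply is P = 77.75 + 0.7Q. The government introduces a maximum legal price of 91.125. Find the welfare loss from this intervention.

Competitive equilibrium: 167.6 − 0.125Q = 77.75 + 0.7Q → Q* = 108.9091, P* = 153.9864.
At the ceiling P = 91.125, quantity supplied = (91.125 − 77.75)/0.7 = 19.1071.
Willingness to pay at Q' = 19.1071: 167.6 − 0.125·19.1071 = 165.2116.
ΔQ = 108.9091 − 19.1071 = 89.802; wedge = 165.2116 − 91.125 = 74.0866.
DWL = ½ × 89.802 × 74.0866 = 3326.56.

3326.56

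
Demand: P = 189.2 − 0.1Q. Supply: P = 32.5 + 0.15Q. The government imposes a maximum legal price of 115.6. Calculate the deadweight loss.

662.48

Competitive equilibrium: 189.2 − 0.1Q = 32.5 + 0.15Q → Q* = 626.8, P* = 126.52.
At the ceiling P = 115.6, quantity supplied = (115.6 − 32.5)/0.15 = 554.
Willingness to pay at Q' = 554: 189.2 − 0.1·554 = 133.8.
ΔQ = 626.8 − 554 = 72.8; wedge = 133.8 − 115.6 = 18.2.
Deadweight loss = ½ × 72.8 × 18.2 = 662.48.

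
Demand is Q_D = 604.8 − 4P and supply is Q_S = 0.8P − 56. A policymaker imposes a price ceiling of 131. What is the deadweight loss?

In inverse form: demand P = 151.2 − 0.25Q, supply P = 70 + 1.25Q.
Competitive equilibrium: 151.2 − 0.25Q = 70 + 1.25Q → Q* = 54.1333, P* = 137.6667.
At the ceiling P = 131, quantity supplied = (131 − 70)/1.25 = 48.8.
Willingness to pay at Q' = 48.8: 151.2 − 0.25·48.8 = 139.
ΔQ = 54.1333 − 48.8 = 5.3333; wedge = 139 − 131 = 8.
Deadweight loss = ½ × 5.3333 × 8 = 21.33.

21.33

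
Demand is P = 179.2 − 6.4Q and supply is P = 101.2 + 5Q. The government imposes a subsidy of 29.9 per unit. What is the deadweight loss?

39.21

Competitive equilibrium: 179.2 − 6.4Q = 101.2 + 5Q → Q* = 6.8421, P* = 135.4105.
The subsidy lowers effective supply by 29.9: P = 71.3 + 5Q.
New quantity: 179.2 − 6.4Q = 71.3 + 5Q → Q' = 9.4649.
Overproduction ΔQ = 9.4649 − 6.8421 = 2.6228; wedge = subsidy = 29.9.
Deadweight loss = ½ × 2.6228 × 29.9 = 39.21.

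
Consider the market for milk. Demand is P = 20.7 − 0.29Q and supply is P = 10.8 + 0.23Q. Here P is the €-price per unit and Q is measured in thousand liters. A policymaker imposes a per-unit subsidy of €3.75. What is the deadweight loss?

€13.52 thousand

Competitive equilibrium: 20.7 − 0.29Q = 10.8 + 0.23Q → Q* = 19.0385, P* = 15.1788.
The subsidy lowers effective supply by 3.75: P = 7.05 + 0.23Q.
New quantity: 20.7 − 0.29Q = 7.05 + 0.23Q → Q' = 26.25.
Overproduction ΔQ = 26.25 − 19.0385 = 7.2115; wedge = subsidy = 3.75.
Deadweight loss = ½ × 7.2115 × 3.75 = €13.52 thousand.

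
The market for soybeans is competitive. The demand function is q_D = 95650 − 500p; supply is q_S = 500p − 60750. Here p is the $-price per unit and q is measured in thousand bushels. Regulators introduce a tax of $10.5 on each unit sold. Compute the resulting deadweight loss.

In inverse form: demand p = 191.3 − 0.002q, supply p = 121.5 + 0.002q.
Competitive equilibrium: 191.3 − 0.002q = 121.5 + 0.002q → q* = 17450, p* = 156.4.
With the tax, the buyer price exceeds the seller price by 10.5: (191.3 − 0.002q) − (121.5 + 0.002q) = 10.5 → q' = 14825.
Δq = 17450 − 14825 = 2625; the wedge equals the tax, 10.5.
Welfare loss = ½ × 2625 × 10.5 = $13781.25 thousand.

$13781.25 thousand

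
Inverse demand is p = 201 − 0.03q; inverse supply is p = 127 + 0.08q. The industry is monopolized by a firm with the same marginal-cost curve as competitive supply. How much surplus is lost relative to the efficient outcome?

Competitive equilibrium: 201 − 0.03q = 127 + 0.08q → q* = 672.7273, p* = 180.8182.
Marginal revenue: MR = 201 − 0.06q. Set MR = MC: 201 − 0.06q = 127 + 0.08q → q_m = 528.5714.
Price p_m = 201 − 0.03·528.5714 = 185.1429; MC(q_m) = 127 + 0.08·528.5714 = 169.2857.
Competitive q* = 672.7273, so Δq = 144.1559; wedge = 185.1429 − 169.2857 = 15.8572.
Welfare loss = ½ × 144.1559 × 15.8572 = 1142.95.

1142.95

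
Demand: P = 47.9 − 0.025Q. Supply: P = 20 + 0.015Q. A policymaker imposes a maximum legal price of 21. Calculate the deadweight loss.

7959.01

Competitive equilibrium: 47.9 − 0.025Q = 20 + 0.015Q → Q* = 697.5, P* = 30.4625.
At the ceiling P = 21, quantity supplied = (21 − 20)/0.015 = 66.66667.
Willingness to pay at Q' = 66.66667: 47.9 − 0.025·66.66667 = 46.23333.
ΔQ = 697.5 − 66.66667 = 630.83333; wedge = 46.23333 − 21 = 25.23333.
Welfare loss = ½ × 630.83333 × 25.23333 = 7959.01.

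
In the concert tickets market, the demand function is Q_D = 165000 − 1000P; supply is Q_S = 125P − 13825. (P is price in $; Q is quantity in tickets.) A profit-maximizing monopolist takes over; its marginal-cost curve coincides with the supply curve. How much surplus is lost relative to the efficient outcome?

$1644.09

In inverse form: demand P = 165 − 0.001Q, supply P = 110.6 + 0.008Q.
Competitive equilibrium: 165 − 0.001Q = 110.6 + 0.008Q → Q* = 6044.4444, P* = 158.9556.
Marginal revenue: MR = 165 − 0.002Q. Set MR = MC: 165 − 0.002Q = 110.6 + 0.008Q → Q_m = 5440.
Price P_m = 165 − 0.001·5440 = 159.56; MC(Q_m) = 110.6 + 0.008·5440 = 154.12.
Competitive Q* = 6044.4444, so ΔQ = 604.4444; wedge = 159.56 − 154.12 = 5.44.
Welfare loss = ½ × 604.4444 × 5.44 = $1644.09.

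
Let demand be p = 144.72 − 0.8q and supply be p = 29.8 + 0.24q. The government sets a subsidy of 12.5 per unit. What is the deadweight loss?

75.12

Competitive equilibrium: 144.72 − 0.8q = 29.8 + 0.24q → q* = 110.5, p* = 56.32.
The subsidy lowers effective supply by 12.5: p = 17.3 + 0.24q.
New quantity: 144.72 − 0.8q = 17.3 + 0.24q → q' = 122.5192.
Overproduction Δq = 122.5192 − 110.5 = 12.0192; wedge = subsidy = 12.5.
The triangle = ½ × 12.0192 × 12.5 = 75.12.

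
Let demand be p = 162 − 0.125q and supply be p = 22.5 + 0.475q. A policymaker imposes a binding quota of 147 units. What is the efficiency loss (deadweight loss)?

Competitive equilibrium: 162 − 0.125q = 22.5 + 0.475q → q* = 232.5, p* = 132.9375.
At q = 147: demand price = 162 − 0.125·147 = 143.625; supply price = 22.5 + 0.475·147 = 92.325.
Δq = 232.5 − 147 = 85.5; wedge = 143.625 − 92.325 = 51.3.
Welfare loss = ½ × 85.5 × 51.3 = 2193.075.

2193.075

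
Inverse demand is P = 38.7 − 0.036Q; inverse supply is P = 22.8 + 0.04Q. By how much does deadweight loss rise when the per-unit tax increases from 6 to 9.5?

356.91

Competitive equilibrium: 38.7 − 0.036Q = 22.8 + 0.04Q → Q* = 209.2105, P* = 31.1684.
For a per-unit tax t: ΔQ = t/0.076, so DWL = ½·t·(t/0.076) = t²/0.152.
At t = 6: DWL = 236.842. At t = 9.5: DWL = 593.75.
Increase = 593.75 − 236.842 = 356.91.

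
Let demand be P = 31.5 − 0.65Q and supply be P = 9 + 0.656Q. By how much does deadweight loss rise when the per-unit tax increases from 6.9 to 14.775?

Competitive equilibrium: 31.5 − 0.65Q = 9 + 0.656Q → Q* = 17.2282, P* = 20.3017.
For a per-unit tax t: ΔQ = t/1.306, so DWL = ½·t·(t/1.306) = t²/2.612.
At t = 6.9: DWL = 18.227. At t = 14.775: DWL = 83.576.
Increase = 83.576 − 18.227 = 65.35.

65.35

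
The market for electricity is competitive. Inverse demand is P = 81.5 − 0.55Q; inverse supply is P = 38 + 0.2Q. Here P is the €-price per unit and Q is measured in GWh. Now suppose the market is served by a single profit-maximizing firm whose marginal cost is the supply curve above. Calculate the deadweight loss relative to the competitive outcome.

Competitive equilibrium: 81.5 − 0.55Q = 38 + 0.2Q → Q* = 58, P* = 49.6.
Marginal revenue: MR = 81.5 − 1.1Q. Set MR = MC: 81.5 − 1.1Q = 38 + 0.2Q → Q_m = 33.4615.
Price P_m = 81.5 − 0.55·33.4615 = 63.0962; MC(Q_m) = 38 + 0.2·33.4615 = 44.6923.
Competitive Q* = 58, so ΔQ = 24.5385; wedge = 63.0962 − 44.6923 = 18.4039.
The triangle = ½ × 24.5385 × 18.4039 = €225.80.

€225.80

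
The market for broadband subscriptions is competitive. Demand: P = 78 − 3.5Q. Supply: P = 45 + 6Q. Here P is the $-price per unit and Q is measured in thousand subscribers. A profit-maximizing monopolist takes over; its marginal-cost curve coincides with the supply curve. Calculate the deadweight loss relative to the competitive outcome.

Competitive equilibrium: 78 − 3.5Q = 45 + 6Q → Q* = 3.4737, P* = 65.8421.
Marginal revenue: MR = 78 − 7Q. Set MR = MC: 78 − 7Q = 45 + 6Q → Q_m = 2.5385.
Price P_m = 78 − 3.5·2.5385 = 69.1153; MC(Q_m) = 45 + 6·2.5385 = 60.231.
Competitive Q* = 3.4737, so ΔQ = 0.9352; wedge = 69.1153 − 60.231 = 8.8843.
Deadweight loss = ½ × 0.9352 × 8.8843 = $4.15 thousand.

$4.15 thousand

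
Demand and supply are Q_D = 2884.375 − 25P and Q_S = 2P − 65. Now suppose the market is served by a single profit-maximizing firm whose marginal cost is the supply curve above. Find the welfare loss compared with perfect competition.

30.25

In inverse form: demand P = 115.375 − 0.04Q, supply P = 32.5 + 0.5Q.
Competitive equilibrium: 115.375 − 0.04Q = 32.5 + 0.5Q → Q* = 153.4722, P* = 109.2361.
Marginal revenue: MR = 115.375 − 0.08Q. Set MR = MC: 115.375 − 0.08Q = 32.5 + 0.5Q → Q_m = 142.8879.
Price P_m = 115.375 − 0.04·142.8879 = 109.6595; MC(Q_m) = 32.5 + 0.5·142.8879 = 103.944.
Competitive Q* = 153.4722, so ΔQ = 10.5843; wedge = 109.6595 − 103.944 = 5.7155.
Welfare loss = ½ × 10.5843 × 5.7155 = 30.25.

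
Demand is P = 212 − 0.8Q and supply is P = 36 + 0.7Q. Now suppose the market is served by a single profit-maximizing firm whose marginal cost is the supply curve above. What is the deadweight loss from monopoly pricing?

Competitive equilibrium: 212 − 0.8Q = 36 + 0.7Q → Q* = 117.3333, P* = 118.1333.
Marginal revenue: MR = 212 − 1.6Q. Set MR = MC: 212 − 1.6Q = 36 + 0.7Q → Q_m = 76.5217.
Price P_m = 212 − 0.8·76.5217 = 150.7826; MC(Q_m) = 36 + 0.7·76.5217 = 89.5652.
Competitive Q* = 117.3333, so ΔQ = 40.8116; wedge = 150.7826 − 89.5652 = 61.2174.
The triangle = ½ × 40.8116 × 61.2174 = 1249.19.

1249.19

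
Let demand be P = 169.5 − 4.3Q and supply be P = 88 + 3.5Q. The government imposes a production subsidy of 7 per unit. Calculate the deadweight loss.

Competitive equilibrium: 169.5 − 4.3Q = 88 + 3.5Q → Q* = 10.4487, P* = 124.5705.
The subsidy lowers effective supply by 7: P = 81 + 3.5Q.
New quantity: 169.5 − 4.3Q = 81 + 3.5Q → Q' = 11.3462.
Overproduction ΔQ = 11.3462 − 10.4487 = 0.8975; wedge = subsidy = 7.
Welfare loss = ½ × 0.8975 × 7 = 3.14.

3.14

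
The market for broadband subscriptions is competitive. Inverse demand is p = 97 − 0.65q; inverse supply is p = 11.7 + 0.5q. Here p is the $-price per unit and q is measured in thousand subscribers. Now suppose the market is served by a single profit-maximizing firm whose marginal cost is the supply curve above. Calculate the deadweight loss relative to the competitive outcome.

Competitive equilibrium: 97 − 0.65q = 11.7 + 0.5q → q* = 74.1739, p* = 48.787.
Marginal revenue: MR = 97 − 1.3q. Set MR = MC: 97 − 1.3q = 11.7 + 0.5q → q_m = 47.3889.
Price p_m = 97 − 0.65·47.3889 = 66.1972; MC(q_m) = 11.7 + 0.5·47.3889 = 35.3945.
Competitive q* = 74.1739, so Δq = 26.785; wedge = 66.1972 − 35.3945 = 30.8027.
DWL = ½ × 26.785 × 30.8027 = $412.53 thousand.

$412.53 thousand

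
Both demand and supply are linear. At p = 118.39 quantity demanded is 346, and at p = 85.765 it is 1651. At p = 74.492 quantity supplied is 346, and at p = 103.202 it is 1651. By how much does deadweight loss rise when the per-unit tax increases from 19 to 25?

Demand slope = (85.765 − 118.39)/(1651 − 346) = −0.025, so p = 127.04 − 0.025q.
Supply slope = (103.202 − 74.492)/(1651 − 346) = 0.022, so p = 66.88 + 0.022q.
Competitive equilibrium: 127.04 − 0.025q = 66.88 + 0.022q → q* = 1280, p* = 95.04.
For a per-unit tax t: Δq = t/0.047, so DWL = ½·t·(t/0.047) = t²/0.094.
At t = 19: DWL = 3840.426. At t = 25: DWL = 6648.936.
Increase = 6648.936 − 3840.426 = 2808.51.

2808.51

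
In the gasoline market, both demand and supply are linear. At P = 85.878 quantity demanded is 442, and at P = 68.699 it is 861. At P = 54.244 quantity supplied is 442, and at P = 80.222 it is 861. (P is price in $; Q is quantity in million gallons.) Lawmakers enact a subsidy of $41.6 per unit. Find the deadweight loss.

Demand slope = (68.699 − 85.878)/(861 − 442) = −0.041, so P = 104 − 0.041Q.
Supply slope = (80.222 − 54.244)/(861 − 442) = 0.062, so P = 26.84 + 0.062Q.
Competitive equilibrium: 104 − 0.041Q = 26.84 + 0.062Q → Q* = 749.1262, P* = 73.2858.
The subsidy lowers effective supply by 41.6: P = 0.062Q − 14.76.
New quantity: 104 − 0.041Q = 0.062Q − 14.76 → Q' = 1153.0097.
Overproduction ΔQ = 1153.0097 − 749.1262 = 403.8835; wedge = subsidy = 41.6.
Welfare loss = ½ × 403.8835 × 41.6 = $8400.78 million.

$8400.78 million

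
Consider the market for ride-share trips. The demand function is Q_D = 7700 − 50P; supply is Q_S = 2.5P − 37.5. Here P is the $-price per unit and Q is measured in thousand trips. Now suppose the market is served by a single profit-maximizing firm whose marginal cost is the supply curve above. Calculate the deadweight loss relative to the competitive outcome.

$47.52 thousand

In inverse form: demand P = 154 − 0.02Q, supply P = 15 + 0.4Q.
Competitive equilibrium: 154 − 0.02Q = 15 + 0.4Q → Q* = 330.9524, P* = 147.381.
Marginal revenue: MR = 154 − 0.04Q. Set MR = MC: 154 − 0.04Q = 15 + 0.4Q → Q_m = 315.9091.
Price P_m = 154 − 0.02·315.9091 = 147.6818; MC(Q_m) = 15 + 0.4·315.9091 = 141.3636.
Competitive Q* = 330.9524, so ΔQ = 15.0433; wedge = 147.6818 − 141.3636 = 6.3182.
DWL = ½ × 15.0433 × 6.3182 = $47.52 thousand.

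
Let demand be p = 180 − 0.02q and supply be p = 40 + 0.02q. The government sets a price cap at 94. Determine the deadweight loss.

12800

Competitive equilibrium: 180 − 0.02q = 40 + 0.02q → q* = 3500, p* = 110.
At the ceiling p = 94, quantity supplied = (94 − 40)/0.02 = 2700.
Willingness to pay at q' = 2700: 180 − 0.02·2700 = 126.
Δq = 3500 − 2700 = 800; wedge = 126 − 94 = 32.
Welfare loss = ½ × 800 × 32 = 12800.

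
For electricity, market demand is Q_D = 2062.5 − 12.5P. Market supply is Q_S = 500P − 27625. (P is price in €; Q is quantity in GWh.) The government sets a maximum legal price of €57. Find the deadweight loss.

In inverse form: demand P = 165 − 0.08Q, supply P = 55.25 + 0.002Q.
Competitive equilibrium: 165 − 0.08Q = 55.25 + 0.002Q → Q* = 1338.4146, P* = 57.9268.
At the ceiling P = 57, quantity supplied = (57 − 55.25)/0.002 = 875.
Willingness to pay at Q' = 875: 165 − 0.08·875 = 95.
ΔQ = 1338.4146 − 875 = 463.4146; wedge = 95 − 57 = 38.
Welfare loss = ½ × 463.4146 × 38 = €8804.88.

€8804.88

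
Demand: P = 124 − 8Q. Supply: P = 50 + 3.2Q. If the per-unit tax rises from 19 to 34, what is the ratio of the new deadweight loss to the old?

Competitive equilibrium: 124 − 8Q = 50 + 3.2Q → Q* = 6.6071, P* = 71.1429.
For a per-unit tax t: ΔQ = t/11.2, so DWL = ½·t·(t/11.2) = t²/22.4.
At t = 19: DWL = 16.116. At t = 34: DWL = 51.607.
Ratio = (34/19)² = 3.202.

3.202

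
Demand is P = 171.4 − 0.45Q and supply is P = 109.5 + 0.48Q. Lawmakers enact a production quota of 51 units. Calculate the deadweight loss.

Competitive equilibrium: 171.4 − 0.45Q = 109.5 + 0.48Q → Q* = 66.5591, P* = 141.4484.
At Q = 51: demand price = 171.4 − 0.45·51 = 148.45; supply price = 109.5 + 0.48·51 = 133.98.
ΔQ = 66.5591 − 51 = 15.5591; wedge = 148.45 − 133.98 = 14.47.
Welfare loss = ½ × 15.5591 × 14.47 = 112.57.

112.57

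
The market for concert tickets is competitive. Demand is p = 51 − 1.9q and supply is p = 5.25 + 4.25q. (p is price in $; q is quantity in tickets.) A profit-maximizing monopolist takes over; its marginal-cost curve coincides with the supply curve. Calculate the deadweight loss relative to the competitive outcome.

Competitive equilibrium: 51 − 1.9q = 5.25 + 4.25q → q* = 7.439, p* = 36.8659.
Marginal revenue: MR = 51 − 3.8q. Set MR = MC: 51 − 3.8q = 5.25 + 4.25q → q_m = 5.6832.
Price p_m = 51 − 1.9·5.6832 = 40.2019; MC(q_m) = 5.25 + 4.25·5.6832 = 29.4036.
Competitive q* = 7.439, so Δq = 1.7558; wedge = 40.2019 − 29.4036 = 10.7983.
Deadweight loss = ½ × 1.7558 × 10.7983 = $9.48.

$9.48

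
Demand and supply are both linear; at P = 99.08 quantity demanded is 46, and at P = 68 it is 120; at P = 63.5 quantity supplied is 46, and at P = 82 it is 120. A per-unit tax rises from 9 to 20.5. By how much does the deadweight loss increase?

Demand slope = (68 − 99.08)/(120 − 46) = −0.42, so P = 118.4 − 0.42Q.
Supply slope = (82 − 63.5)/(120 − 46) = 0.25, so P = 52 + 0.25Q.
Competitive equilibrium: 118.4 − 0.42Q = 52 + 0.25Q → Q* = 99.1045, P* = 76.7761.
For a per-unit tax t: ΔQ = t/0.67, so DWL = ½·t·(t/0.67) = t²/1.34.
At t = 9: DWL = 60.448. At t = 20.5: DWL = 313.619.
Increase = 313.619 − 60.448 = 253.17.

253.17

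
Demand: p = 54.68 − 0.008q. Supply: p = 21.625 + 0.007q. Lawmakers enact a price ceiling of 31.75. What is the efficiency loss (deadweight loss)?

Competitive equilibrium: 54.68 − 0.008q = 21.625 + 0.007q → q* = 2203.66667, p* = 37.05067.
At the ceiling p = 31.75, quantity supplied = (31.75 − 21.625)/0.007 = 1446.42857.
Willingness to pay at q' = 1446.42857: 54.68 − 0.008·1446.42857 = 43.10857.
Δq = 2203.66667 − 1446.42857 = 757.2381; wedge = 43.10857 − 31.75 = 11.35857.
Deadweight loss = ½ × 757.2381 × 11.35857 = 4300.57.

4300.57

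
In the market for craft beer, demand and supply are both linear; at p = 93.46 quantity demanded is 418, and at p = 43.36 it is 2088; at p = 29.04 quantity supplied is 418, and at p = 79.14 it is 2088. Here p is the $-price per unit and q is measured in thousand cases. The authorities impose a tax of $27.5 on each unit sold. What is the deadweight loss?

Demand slope = (43.36 − 93.46)/(2088 − 418) = −0.03, so p = 106 − 0.03q.
Supply slope = (79.14 − 29.04)/(2088 − 418) = 0.03, so p = 16.5 + 0.03q.
Competitive equilibrium: 106 − 0.03q = 16.5 + 0.03q → q* = 1491.6667, p* = 61.25.
With the tax, the buyer price exceeds the seller price by 27.5: (106 − 0.03q) − (16.5 + 0.03q) = 27.5 → q' = 1033.3333.
Δq = 1491.6667 − 1033.3333 = 458.3334; the wedge equals the tax, 27.5.
Welfare loss = ½ × 458.3334 × 27.5 = $6302.08 thousand.

$6302.08 thousand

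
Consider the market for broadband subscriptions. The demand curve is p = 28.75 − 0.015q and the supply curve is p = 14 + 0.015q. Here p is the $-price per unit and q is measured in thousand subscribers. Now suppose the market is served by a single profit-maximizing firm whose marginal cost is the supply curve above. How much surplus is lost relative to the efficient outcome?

$402.89 thousand

Competitive equilibrium: 28.75 − 0.015q = 14 + 0.015q → q* = 491.6667, p* = 21.375.
Marginal revenue: MR = 28.75 − 0.03q. Set MR = MC: 28.75 − 0.03q = 14 + 0.015q → q_m = 327.7778.
Price p_m = 28.75 − 0.015·327.7778 = 23.8333; MC(q_m) = 14 + 0.015·327.7778 = 18.9167.
Competitive q* = 491.6667, so Δq = 163.8889; wedge = 23.8333 − 18.9167 = 4.9166.
Deadweight loss = ½ × 163.8889 × 4.9166 = $402.89 thousand.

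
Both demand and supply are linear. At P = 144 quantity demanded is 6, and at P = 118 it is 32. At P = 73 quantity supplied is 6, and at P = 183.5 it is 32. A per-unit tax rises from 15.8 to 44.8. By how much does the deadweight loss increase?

167.37

Demand slope = (118 − 144)/(32 − 6) = −1, so P = 150 − Q.
Supply slope = (183.5 − 73)/(32 − 6) = 4.25, so P = 47.5 + 4.25Q.
Competitive equilibrium: 150 − Q = 47.5 + 4.25Q → Q* = 19.5238, P* = 130.4762.
For a per-unit tax t: ΔQ = t/5.25, so DWL = ½·t·(t/5.25) = t²/10.5.
At t = 15.8: DWL = 23.775. At t = 44.8: DWL = 191.147.
Increase = 191.147 − 23.775 = 167.37.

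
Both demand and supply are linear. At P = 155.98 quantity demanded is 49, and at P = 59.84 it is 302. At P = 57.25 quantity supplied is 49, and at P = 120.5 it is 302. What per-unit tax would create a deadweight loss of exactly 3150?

63

Demand slope = (59.84 − 155.98)/(302 − 49) = −0.38, so P = 174.6 − 0.38Q.
Supply slope = (120.5 − 57.25)/(302 − 49) = 0.25, so P = 45 + 0.25Q.
Competitive equilibrium: 174.6 − 0.38Q = 45 + 0.25Q → Q* = 205.7143, P* = 96.4286.
A tax t gives ΔQ = t/0.63 and wedge t, so DWL = t²/1.26.
t²/1.26 = 3150 → t² = 3969 → t = 63.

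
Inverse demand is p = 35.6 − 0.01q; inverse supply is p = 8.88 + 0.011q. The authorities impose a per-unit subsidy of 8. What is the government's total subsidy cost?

Competitive equilibrium: 35.6 − 0.01q = 8.88 + 0.011q → q* = 1272.381, p* = 22.8762.
The subsidy lowers effective supply by 8: p = 0.88 + 0.011q.
New quantity: 35.6 − 0.01q = 0.88 + 0.011q → q' = 1653.3333.
Total subsidy cost = 8 × 1653.3333 = 13226.67.

13226.67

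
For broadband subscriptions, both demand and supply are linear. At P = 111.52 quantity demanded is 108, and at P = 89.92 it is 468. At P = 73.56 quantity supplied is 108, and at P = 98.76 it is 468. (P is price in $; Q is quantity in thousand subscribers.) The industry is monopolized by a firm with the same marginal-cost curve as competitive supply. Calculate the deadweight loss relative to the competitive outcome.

$1037.12 thousand

Demand slope = (89.92 − 111.52)/(468 − 108) = −0.06, so P = 118 − 0.06Q.
Supply slope = (98.76 − 73.56)/(468 − 108) = 0.07, so P = 66 + 0.07Q.
Competitive equilibrium: 118 − 0.06Q = 66 + 0.07Q → Q* = 400, P* = 94.
Marginal revenue: MR = 118 − 0.12Q. Set MR = MC: 118 − 0.12Q = 66 + 0.07Q → Q_m = 273.6842.
Price P_m = 118 − 0.06·273.6842 = 101.5789; MC(Q_m) = 66 + 0.07·273.6842 = 85.1579.
Competitive Q* = 400, so ΔQ = 126.3158; wedge = 101.5789 − 85.1579 = 16.421.
The triangle = ½ × 126.3158 × 16.421 = $1037.12 thousand.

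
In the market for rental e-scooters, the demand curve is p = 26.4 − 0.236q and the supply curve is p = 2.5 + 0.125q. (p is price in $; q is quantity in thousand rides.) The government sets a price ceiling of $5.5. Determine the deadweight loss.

$321.52 thousand

Competitive equilibrium: 26.4 − 0.236q = 2.5 + 0.125q → q* = 66.205, p* = 10.7756.
At the ceiling p = 5.5, quantity supplied = (5.5 − 2.5)/0.125 = 24.
Willingness to pay at q' = 24: 26.4 − 0.236·24 = 20.736.
Δq = 66.205 − 24 = 42.205; wedge = 20.736 − 5.5 = 15.236.
Welfare loss = ½ × 42.205 × 15.236 = $321.52 thousand.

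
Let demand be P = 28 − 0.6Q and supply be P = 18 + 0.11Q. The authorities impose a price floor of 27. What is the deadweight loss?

54.74

Competitive equilibrium: 28 − 0.6Q = 18 + 0.11Q → Q* = 14.0845, P* = 19.5493.
At the floor P = 27, quantity demanded = (28 − 27)/0.6 = 1.6667.
Sellers' marginal cost at Q' = 1.6667: 18 + 0.11·1.6667 = 18.1833.
ΔQ = 14.0845 − 1.6667 = 12.4178; wedge = 27 − 18.1833 = 8.8167.
Deadweight loss = ½ × 12.4178 × 8.8167 = 54.74.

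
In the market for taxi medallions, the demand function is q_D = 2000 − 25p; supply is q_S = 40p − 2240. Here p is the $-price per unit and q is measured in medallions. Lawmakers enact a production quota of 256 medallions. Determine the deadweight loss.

In inverse form: demand p = 80 − 0.04q, supply p = 56 + 0.025q.
Competitive equilibrium: 80 − 0.04q = 56 + 0.025q → q* = 369.2308, p* = 65.2308.
At q = 256: demand price = 80 − 0.04·256 = 69.76; supply price = 56 + 0.025·256 = 62.4.
Δq = 369.2308 − 256 = 113.2308; wedge = 69.76 − 62.4 = 7.36.
Deadweight loss = ½ × 113.2308 × 7.36 = $416.69.

$416.69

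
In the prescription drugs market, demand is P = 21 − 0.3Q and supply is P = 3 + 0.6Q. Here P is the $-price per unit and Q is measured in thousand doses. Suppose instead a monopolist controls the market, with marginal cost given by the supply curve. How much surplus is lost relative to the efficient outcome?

$11.25 thousand

Competitive equilibrium: 21 − 0.3Q = 3 + 0.6Q → Q* = 20, P* = 15.
Marginal revenue: MR = 21 − 0.6Q. Set MR = MC: 21 − 0.6Q = 3 + 0.6Q → Q_m = 15.
Price P_m = 21 − 0.3·15 = 16.5; MC(Q_m) = 3 + 0.6·15 = 12.
Competitive Q* = 20, so ΔQ = 5; wedge = 16.5 − 12 = 4.5.
Welfare loss = ½ × 5 × 4.5 = $11.25 thousand.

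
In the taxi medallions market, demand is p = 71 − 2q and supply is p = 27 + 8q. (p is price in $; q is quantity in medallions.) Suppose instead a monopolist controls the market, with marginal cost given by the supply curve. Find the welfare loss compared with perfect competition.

Competitive equilibrium: 71 − 2q = 27 + 8q → q* = 4.4, p* = 62.2.
Marginal revenue: MR = 71 − 4q. Set MR = MC: 71 − 4q = 27 + 8q → q_m = 3.6667.
Price p_m = 71 − 2·3.6667 = 63.6666; MC(q_m) = 27 + 8·3.6667 = 56.3336.
Competitive q* = 4.4, so Δq = 0.7333; wedge = 63.6666 − 56.3336 = 7.333.
Deadweight loss = ½ × 0.7333 × 7.333 = $2.69.

$2.69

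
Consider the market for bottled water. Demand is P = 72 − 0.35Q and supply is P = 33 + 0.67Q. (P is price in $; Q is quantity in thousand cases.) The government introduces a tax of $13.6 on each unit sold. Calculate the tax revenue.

$338.67 thousand

Competitive equilibrium: 72 − 0.35Q = 33 + 0.67Q → Q* = 38.2353, P* = 58.6176.
With the tax, the buyer price exceeds the seller price by 13.6: (72 − 0.35Q) − (33 + 0.67Q) = 13.6 → Q' = 24.902.
Tax revenue = 13.6 × 24.902 = $338.67 thousand.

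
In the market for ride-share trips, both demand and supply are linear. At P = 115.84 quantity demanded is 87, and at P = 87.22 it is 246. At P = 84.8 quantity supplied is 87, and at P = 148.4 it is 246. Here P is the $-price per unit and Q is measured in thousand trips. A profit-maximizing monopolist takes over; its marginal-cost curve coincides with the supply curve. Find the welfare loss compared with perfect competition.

Demand slope = (87.22 − 115.84)/(246 − 87) = −0.18, so P = 131.5 − 0.18Q.
Supply slope = (148.4 − 84.8)/(246 − 87) = 0.4, so P = 50 + 0.4Q.
Competitive equilibrium: 131.5 − 0.18Q = 50 + 0.4Q → Q* = 140.5172, P* = 106.2069.
Marginal revenue: MR = 131.5 − 0.36Q. Set MR = MC: 131.5 − 0.36Q = 50 + 0.4Q → Q_m = 107.2368.
Price P_m = 131.5 − 0.18·107.2368 = 112.1974; MC(Q_m) = 50 + 0.4·107.2368 = 92.8947.
Competitive Q* = 140.5172, so ΔQ = 33.2804; wedge = 112.1974 − 92.8947 = 19.3027.
Welfare loss = ½ × 33.2804 × 19.3027 = $321.20 thousand.

$321.20 thousand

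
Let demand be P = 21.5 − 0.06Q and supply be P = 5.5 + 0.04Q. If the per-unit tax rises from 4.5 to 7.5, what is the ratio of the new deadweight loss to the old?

2.778

Competitive equilibrium: 21.5 − 0.06Q = 5.5 + 0.04Q → Q* = 160, P* = 11.9.
For a per-unit tax t: ΔQ = t/0.1, so DWL = ½·t·(t/0.1) = t²/0.2.
At t = 4.5: DWL = 101.25. At t = 7.5: DWL = 281.25.
Ratio = (7.5/4.5)² = 2.778.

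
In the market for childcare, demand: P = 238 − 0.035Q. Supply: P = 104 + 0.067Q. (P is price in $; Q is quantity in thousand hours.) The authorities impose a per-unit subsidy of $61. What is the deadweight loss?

Competitive equilibrium: 238 − 0.035Q = 104 + 0.067Q → Q* = 1313.7255, P* = 192.0196.
The subsidy lowers effective supply by 61: P = 43 + 0.067Q.
New quantity: 238 − 0.035Q = 43 + 0.067Q → Q' = 1911.7647.
Overproduction ΔQ = 1911.7647 − 1313.7255 = 598.0392; wedge = subsidy = 61.
Deadweight loss = ½ × 598.0392 × 61 = $18240.20 thousand.

$18240.20 thousand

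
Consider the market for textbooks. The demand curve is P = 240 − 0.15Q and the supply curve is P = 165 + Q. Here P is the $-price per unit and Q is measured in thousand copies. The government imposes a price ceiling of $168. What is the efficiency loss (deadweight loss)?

Competitive equilibrium: 240 − 0.15Q = 165 + Q → Q* = 65.2174, P* = 230.2174.
At the ceiling P = 168, quantity supplied = (168 − 165)/1 = 3.
Willingness to pay at Q' = 3: 240 − 0.15·3 = 239.55.
ΔQ = 65.2174 − 3 = 62.2174; wedge = 239.55 − 168 = 71.55.
The triangle = ½ × 62.2174 × 71.55 = $2225.83 thousand.

$2225.83 thousand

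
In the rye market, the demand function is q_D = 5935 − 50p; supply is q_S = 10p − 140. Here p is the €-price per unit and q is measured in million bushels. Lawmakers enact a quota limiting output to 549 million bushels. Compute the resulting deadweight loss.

In inverse form: demand p = 118.7 − 0.02q, supply p = 14 + 0.1q.
Competitive equilibrium: 118.7 − 0.02q = 14 + 0.1q → q* = 872.5, p* = 101.25.
At q = 549: demand price = 118.7 − 0.02·549 = 107.72; supply price = 14 + 0.1·549 = 68.9.
Δq = 872.5 − 549 = 323.5; wedge = 107.72 − 68.9 = 38.82.
The triangle = ½ × 323.5 × 38.82 = €6279.135 million.

€6279.135 million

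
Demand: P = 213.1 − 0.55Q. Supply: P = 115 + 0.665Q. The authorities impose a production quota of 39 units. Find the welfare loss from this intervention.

Competitive equilibrium: 213.1 − 0.55Q = 115 + 0.665Q → Q* = 80.7407, P* = 168.6926.
At Q = 39: demand price = 213.1 − 0.55·39 = 191.65; supply price = 115 + 0.665·39 = 140.935.
ΔQ = 80.7407 − 39 = 41.7407; wedge = 191.65 − 140.935 = 50.715.
The triangle = ½ × 41.7407 × 50.715 = 1058.44.

1058.44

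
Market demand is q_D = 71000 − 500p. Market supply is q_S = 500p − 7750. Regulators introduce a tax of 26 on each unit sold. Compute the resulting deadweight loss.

84500

In inverse form: demand p = 142 − 0.002q, supply p = 15.5 + 0.002q.
Competitive equilibrium: 142 − 0.002q = 15.5 + 0.002q → q* = 31625, p* = 78.75.
With the tax, the buyer price exceeds the seller price by 26: (142 − 0.002q) − (15.5 + 0.002q) = 26 → q' = 25125.
Δq = 31625 − 25125 = 6500; the wedge equals the tax, 26.
Deadweight loss = ½ × 6500 × 26 = 84500.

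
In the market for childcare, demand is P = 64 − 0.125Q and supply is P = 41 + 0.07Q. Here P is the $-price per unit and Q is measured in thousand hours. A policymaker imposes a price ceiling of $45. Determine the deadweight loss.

$360.49 thousand

Competitive equilibrium: 64 − 0.125Q = 41 + 0.07Q → Q* = 117.9487, P* = 49.2564.
At the ceiling P = 45, quantity supplied = (45 − 41)/0.07 = 57.1429.
Willingness to pay at Q' = 57.1429: 64 − 0.125·57.1429 = 56.8571.
ΔQ = 117.9487 − 57.1429 = 60.8058; wedge = 56.8571 − 45 = 11.8571.
The triangle = ½ × 60.8058 × 11.8571 = $360.49 thousand.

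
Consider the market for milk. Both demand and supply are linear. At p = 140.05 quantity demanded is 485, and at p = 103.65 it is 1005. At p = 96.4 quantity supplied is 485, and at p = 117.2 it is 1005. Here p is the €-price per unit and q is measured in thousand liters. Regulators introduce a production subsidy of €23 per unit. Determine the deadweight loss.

Demand slope = (103.65 − 140.05)/(1005 − 485) = −0.07, so p = 174 − 0.07q.
Supply slope = (117.2 − 96.4)/(1005 − 485) = 0.04, so p = 77 + 0.04q.
Competitive equilibrium: 174 − 0.07q = 77 + 0.04q → q* = 881.8182, p* = 112.2727.
The subsidy lowers effective supply by 23: p = 54 + 0.04q.
New quantity: 174 − 0.07q = 54 + 0.04q → q' = 1090.9091.
Overproduction Δq = 1090.9091 − 881.8182 = 209.0909; wedge = subsidy = 23.
DWL = ½ × 209.0909 × 23 = €2404.55 thousand.

€2404.55 thousand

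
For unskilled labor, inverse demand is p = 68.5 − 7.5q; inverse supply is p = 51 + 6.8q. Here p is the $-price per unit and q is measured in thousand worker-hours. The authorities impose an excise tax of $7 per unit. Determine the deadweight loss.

$1.71 thousand

Competitive equilibrium: 68.5 − 7.5q = 51 + 6.8q → q* = 1.2238, p* = 59.3217.
With the tax, the buyer price exceeds the seller price by 7: (68.5 − 7.5q) − (51 + 6.8q) = 7 → q' = 0.7343.
Δq = 1.2238 − 0.7343 = 0.4895; the wedge equals the tax, 7.
Welfare loss = ½ × 0.4895 × 7 = $1.71 thousand.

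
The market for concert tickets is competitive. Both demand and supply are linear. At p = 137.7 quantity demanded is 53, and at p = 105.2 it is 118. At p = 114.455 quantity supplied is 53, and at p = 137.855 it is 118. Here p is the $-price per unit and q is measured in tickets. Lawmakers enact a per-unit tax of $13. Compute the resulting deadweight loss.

Demand slope = (105.2 − 137.7)/(118 − 53) = −0.5, so p = 164.2 − 0.5q.
Supply slope = (137.855 − 114.455)/(118 − 53) = 0.36, so p = 95.375 + 0.36q.
Competitive equilibrium: 164.2 − 0.5q = 95.375 + 0.36q → q* = 80.0291, p* = 124.1855.
With the tax, the buyer price exceeds the seller price by 13: (164.2 − 0.5q) − (95.375 + 0.36q) = 13 → q' = 64.9128.
Δq = 80.0291 − 64.9128 = 15.1163; the wedge equals the tax, 13.
Welfare loss = ½ × 15.1163 × 13 = $98.26.

$98.26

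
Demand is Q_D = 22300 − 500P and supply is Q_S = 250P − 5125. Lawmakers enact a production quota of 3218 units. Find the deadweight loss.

1913.61

In inverse form: demand P = 44.6 − 0.002Q, supply P = 20.5 + 0.004Q.
Competitive equilibrium: 44.6 − 0.002Q = 20.5 + 0.004Q → Q* = 4016.6667, P* = 36.5667.
At Q = 3218: demand price = 44.6 − 0.002·3218 = 38.164; supply price = 20.5 + 0.004·3218 = 33.372.
ΔQ = 4016.6667 − 3218 = 798.6667; wedge = 38.164 − 33.372 = 4.792.
The triangle = ½ × 798.6667 × 4.792 = 1913.61.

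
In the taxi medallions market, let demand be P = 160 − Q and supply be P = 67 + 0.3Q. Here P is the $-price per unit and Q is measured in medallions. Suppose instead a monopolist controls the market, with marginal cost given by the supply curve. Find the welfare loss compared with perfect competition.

$628.84

Competitive equilibrium: 160 − Q = 67 + 0.3Q → Q* = 71.5385, P* = 88.4615.
Marginal revenue: MR = 160 − 2Q. Set MR = MC: 160 − 2Q = 67 + 0.3Q → Q_m = 40.4348.
Price P_m = 160 − 1·40.4348 = 119.5652; MC(Q_m) = 67 + 0.3·40.4348 = 79.1304.
Competitive Q* = 71.5385, so ΔQ = 31.1037; wedge = 119.5652 − 79.1304 = 40.4348.
The triangle = ½ × 31.1037 × 40.4348 = $628.84.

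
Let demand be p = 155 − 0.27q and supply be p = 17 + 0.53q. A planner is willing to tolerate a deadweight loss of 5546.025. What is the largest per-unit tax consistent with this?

94.2

Competitive equilibrium: 155 − 0.27q = 17 + 0.53q → q* = 172.5, p* = 108.425.
A tax t gives Δq = t/0.8 and wedge t, so DWL = t²/1.6.
t²/1.6 = 5546.025 → t² = 8873.64 → t = 94.2.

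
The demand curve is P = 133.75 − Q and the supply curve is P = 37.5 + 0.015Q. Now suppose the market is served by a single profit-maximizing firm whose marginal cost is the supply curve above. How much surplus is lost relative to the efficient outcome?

Competitive equilibrium: 133.75 − Q = 37.5 + 0.015Q → Q* = 94.8276, P* = 38.9224.
Marginal revenue: MR = 133.75 − 2Q. Set MR = MC: 133.75 − 2Q = 37.5 + 0.015Q → Q_m = 47.7667.
Price P_m = 133.75 − 1·47.7667 = 85.9833; MC(Q_m) = 37.5 + 0.015·47.7667 = 38.2165.
Competitive Q* = 94.8276, so ΔQ = 47.0609; wedge = 85.9833 − 38.2165 = 47.7668.
Welfare loss = ½ × 47.0609 × 47.7668 = 1123.97.

1123.97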